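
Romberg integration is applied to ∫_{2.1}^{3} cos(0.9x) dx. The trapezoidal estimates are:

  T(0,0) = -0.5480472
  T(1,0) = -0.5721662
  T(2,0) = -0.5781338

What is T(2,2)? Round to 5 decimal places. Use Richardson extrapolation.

T(1,1) = (4·(-0.5721662) − (-0.5480472)) / 3 = -0.5802059
T(2,1) = -0.5781338 + (-0.5781338 − (-0.5721662))/3 = -0.5801230
T(2,2) = -0.5801230 + (-0.5801230 − (-0.5802059))/15 = -0.5801175

-0.58012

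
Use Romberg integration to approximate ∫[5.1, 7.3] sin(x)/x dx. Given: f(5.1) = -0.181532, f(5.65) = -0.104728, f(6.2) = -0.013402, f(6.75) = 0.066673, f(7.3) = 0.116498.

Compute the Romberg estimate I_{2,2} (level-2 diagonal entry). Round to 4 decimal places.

-0.0448

I_{0,0} (trapezoid, 1 panel, h=2.2000): -0.071537
I_{1,0} (trapezoid, 2 panels, h=1.1000): -0.050511
I_{2,0} (trapezoid, 4 panels, h=0.5500): -0.046186
I_{1,1} = -0.050511 + (-0.050511 − (-0.071537))/3 = -0.043502
I_{2,1} = -0.046186 + (-0.046186 − (-0.050511))/3 = -0.044744
I_{2,2} = -0.044744 + (-0.044744 − (-0.043502))/15 = -0.044827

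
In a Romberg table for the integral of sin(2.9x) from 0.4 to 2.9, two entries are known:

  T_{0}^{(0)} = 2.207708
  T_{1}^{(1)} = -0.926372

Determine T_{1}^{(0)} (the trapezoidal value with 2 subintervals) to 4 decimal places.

-0.1429

From T_{1}^{(1)} = (4·T_{1}^{(0)} − T_{0}^{(0)})/3, solve for T_{1}^{(0)}:
4·T_{1}^{(0)} = 3·(-0.926372) + 2.207708 = -0.571408
T_{1}^{(0)} = -0.142852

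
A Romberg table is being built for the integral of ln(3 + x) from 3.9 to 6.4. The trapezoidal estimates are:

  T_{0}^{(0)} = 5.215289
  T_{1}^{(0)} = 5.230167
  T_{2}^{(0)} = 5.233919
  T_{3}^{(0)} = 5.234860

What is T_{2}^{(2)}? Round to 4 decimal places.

T_{1}^{(1)} = (4·5.230167 − 5.215289) / 3 = 5.235126
T_{2}^{(1)} = 5.233919 + (5.233919 − 5.230167)/3 = 5.235170
T_{2}^{(2)} = (16·5.235170 − 5.235126) / 15 = 5.235173
(Column j=1 coincides with Simpson's rule on the same nodes.)

5.2352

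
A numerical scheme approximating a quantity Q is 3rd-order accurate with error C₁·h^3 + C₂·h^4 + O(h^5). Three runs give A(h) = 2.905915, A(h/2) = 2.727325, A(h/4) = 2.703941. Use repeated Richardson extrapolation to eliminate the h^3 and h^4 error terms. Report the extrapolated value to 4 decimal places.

2.7005

First eliminate the h^3 term (factor 2^3 = 8):
  B₁ = (8·2.727325 − 2.905915)/7 = 2.701812
  B₂ = (8·2.703941 − 2.727325)/7 = 2.700600
Then eliminate the h^4 term (factor 2^4 = 16):
  (16·2.700600 − 2.701812)/15 = 2.700519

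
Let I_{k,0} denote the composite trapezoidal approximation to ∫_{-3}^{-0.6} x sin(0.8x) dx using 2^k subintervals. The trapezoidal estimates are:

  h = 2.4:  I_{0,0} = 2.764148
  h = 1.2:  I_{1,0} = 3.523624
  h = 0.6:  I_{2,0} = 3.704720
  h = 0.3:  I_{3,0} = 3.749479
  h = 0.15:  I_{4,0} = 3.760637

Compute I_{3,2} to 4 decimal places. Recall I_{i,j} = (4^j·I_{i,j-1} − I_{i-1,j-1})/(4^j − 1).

3.7644

Richardson extrapolation on the trapezoidal column (denominator 4−1=3):
I_{2,1} = 3.704720 + (3.704720 − 3.523624)/3 = 3.765085
I_{3,1} = (4·3.749479 − 3.704720) / 3 = 3.764399
I_{3,2} = 3.764399 + (3.764399 − 3.765085)/15 = 3.764353
(Column j=1 coincides with Simpson's rule on the same nodes.)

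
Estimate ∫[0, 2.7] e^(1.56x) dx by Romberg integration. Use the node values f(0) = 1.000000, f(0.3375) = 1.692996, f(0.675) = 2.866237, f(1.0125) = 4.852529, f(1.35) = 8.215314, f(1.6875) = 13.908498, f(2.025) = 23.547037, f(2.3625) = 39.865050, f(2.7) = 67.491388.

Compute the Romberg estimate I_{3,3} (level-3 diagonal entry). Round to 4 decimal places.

42.6232

I_{0,0} (trapezoid, 1 panel, h=2.7000): 92.463374
I_{1,0} (trapezoid, 2 panels, h=1.3500): 57.322361
I_{2,0} (trapezoid, 4 panels, h=0.6750): 46.490140
I_{3,0} (trapezoid, 8 panels, h=0.3375): 43.602757
I_{1,1} = 57.322361 + (57.322361 − 92.463374)/3 = 45.608690
I_{2,1} = 46.490140 + (46.490140 − 57.322361)/3 = 42.879400
I_{3,1} = 43.602757 + (43.602757 − 46.490140)/3 = 42.640296
I_{2,2} = 42.879400 + (42.879400 − 45.608690)/15 = 42.697447
I_{3,2} = 42.640296 + (42.640296 − 42.879400)/15 = 42.624356
I_{3,3} = 42.624356 + (42.624356 − 42.697447)/63 = 42.623196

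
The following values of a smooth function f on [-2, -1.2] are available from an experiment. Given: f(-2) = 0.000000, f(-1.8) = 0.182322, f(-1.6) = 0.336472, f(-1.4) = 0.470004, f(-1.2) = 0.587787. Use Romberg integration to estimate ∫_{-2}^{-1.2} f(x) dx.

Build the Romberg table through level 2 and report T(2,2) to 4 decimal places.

0.2580

T(0,0) (trapezoid, 1 panel, h=0.8000): 0.235115
T(1,0) (trapezoid, 2 panels, h=0.4000): 0.252146
T(2,0) (trapezoid, 4 panels, h=0.2000): 0.256538
T(1,1) = 0.252146 + (0.252146 − 0.235115)/3 = 0.257823
T(2,1) = 0.256538 + (0.256538 − 0.252146)/3 = 0.258002
T(2,2) = 0.258002 + (0.258002 − 0.257823)/15 = 0.258014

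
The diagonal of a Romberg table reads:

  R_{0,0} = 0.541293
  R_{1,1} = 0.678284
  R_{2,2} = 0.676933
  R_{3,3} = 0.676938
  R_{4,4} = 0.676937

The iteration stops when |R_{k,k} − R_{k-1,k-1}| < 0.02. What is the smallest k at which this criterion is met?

k = 2

|R_{1,1} − R_{0,0}| = 0.136991 ≥ 0.02
|R_{2,2} − R_{1,1}| = 0.001351 < 0.02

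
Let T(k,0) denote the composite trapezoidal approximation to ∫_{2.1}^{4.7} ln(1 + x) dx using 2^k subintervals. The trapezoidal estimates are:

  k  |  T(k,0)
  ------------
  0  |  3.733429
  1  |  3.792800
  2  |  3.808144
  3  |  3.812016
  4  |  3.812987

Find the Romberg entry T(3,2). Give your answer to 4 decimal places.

3.8133

Richardson extrapolation on the trapezoidal column (denominator 4−1=3):
T(2,1) = 3.808144 + (3.808144 − 3.792800)/3 = 3.813259
T(3,1) = (4·3.812016 − 3.808144) / 3 = 3.813307
T(3,2) = (16·3.813307 − 3.813259) / 15 = 3.813310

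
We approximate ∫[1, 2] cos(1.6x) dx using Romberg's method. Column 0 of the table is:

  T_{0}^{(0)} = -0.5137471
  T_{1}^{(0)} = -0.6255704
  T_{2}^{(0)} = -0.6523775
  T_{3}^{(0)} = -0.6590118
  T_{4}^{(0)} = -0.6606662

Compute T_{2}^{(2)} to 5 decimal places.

-0.66121

Richardson extrapolation on the trapezoidal column (denominator 4−1=3):
T_{1}^{(1)} = -0.6255704 + (-0.6255704 − (-0.5137471))/3 = -0.6628448
T_{2}^{(1)} = -0.6523775 + (-0.6523775 − (-0.6255704))/3 = -0.6613132
T_{2}^{(2)} = -0.6613132 + (-0.6613132 − (-0.6628448))/15 = -0.6612111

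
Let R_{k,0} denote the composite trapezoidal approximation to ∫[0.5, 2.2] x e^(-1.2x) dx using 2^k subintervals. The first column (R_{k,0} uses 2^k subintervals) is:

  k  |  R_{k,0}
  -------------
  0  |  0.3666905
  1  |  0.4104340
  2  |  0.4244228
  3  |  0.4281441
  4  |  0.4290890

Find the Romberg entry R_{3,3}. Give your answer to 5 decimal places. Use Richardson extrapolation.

0.42941

R_{1,1} = 0.4104340 + (0.4104340 − 0.3666905)/3 = 0.4250152
R_{2,1} = 0.4244228 + (0.4244228 − 0.4104340)/3 = 0.4290857
R_{3,1} = 0.4281441 + (0.4281441 − 0.4244228)/3 = 0.4293845
R_{2,2} = (16·0.4290857 − 0.4250152) / 15 = 0.4293571
R_{3,2} = (16·0.4293845 − 0.4290857) / 15 = 0.4294044
R_{3,3} = 0.4294044 + (0.4294044 − 0.4293571)/63 = 0.4294052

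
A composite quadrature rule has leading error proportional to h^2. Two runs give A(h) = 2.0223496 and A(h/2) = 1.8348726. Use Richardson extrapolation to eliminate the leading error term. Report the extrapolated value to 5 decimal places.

Extrapolated value = (4·A(h/2) − A(h)) / (4 − 1)
= (4·1.8348726 − 2.0223496) / 3
= 5.3171408 / 3 = 1.7723803

1.77238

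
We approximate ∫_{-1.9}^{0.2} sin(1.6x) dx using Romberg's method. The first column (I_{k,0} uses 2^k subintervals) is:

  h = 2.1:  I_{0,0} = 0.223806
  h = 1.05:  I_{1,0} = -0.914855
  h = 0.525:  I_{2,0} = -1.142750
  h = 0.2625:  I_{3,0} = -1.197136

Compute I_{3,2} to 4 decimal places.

Richardson extrapolation on the trapezoidal column (denominator 4−1=3):
I_{2,1} = -1.142750 + (-1.142750 − (-0.914855))/3 = -1.218715
I_{3,1} = (4·(-1.197136) − (-1.142750)) / 3 = -1.215265
I_{3,2} = (16·(-1.215265) − (-1.218715)) / 15 = -1.215035
(Column j=1 coincides with Simpson's rule on the same nodes.)

-1.2150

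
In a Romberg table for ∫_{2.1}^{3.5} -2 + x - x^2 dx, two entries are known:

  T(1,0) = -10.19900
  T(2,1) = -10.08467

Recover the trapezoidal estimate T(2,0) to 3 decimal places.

-10.113

From T(2,1) = (4·T(2,0) − T(1,0))/3, solve for T(2,0):
4·T(2,0) = 3·(-10.08467) + (-10.19900) = -40.45301
T(2,0) = -10.11325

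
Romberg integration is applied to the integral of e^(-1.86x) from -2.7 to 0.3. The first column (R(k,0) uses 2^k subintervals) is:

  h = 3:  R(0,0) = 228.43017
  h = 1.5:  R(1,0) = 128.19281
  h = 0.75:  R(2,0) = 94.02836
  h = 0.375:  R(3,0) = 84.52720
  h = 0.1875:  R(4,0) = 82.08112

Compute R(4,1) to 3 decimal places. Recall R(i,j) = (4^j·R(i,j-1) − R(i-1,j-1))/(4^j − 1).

81.266

R(4,1) = 82.08112 + (82.08112 − 84.52720)/3 = 81.26576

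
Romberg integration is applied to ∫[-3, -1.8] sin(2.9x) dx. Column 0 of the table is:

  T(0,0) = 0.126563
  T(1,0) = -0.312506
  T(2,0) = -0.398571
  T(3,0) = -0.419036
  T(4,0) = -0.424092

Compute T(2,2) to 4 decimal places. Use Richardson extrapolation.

-0.4252

Richardson extrapolation on the trapezoidal column (denominator 4−1=3):
T(1,1) = -0.312506 + (-0.312506 − 0.126563)/3 = -0.458862
T(2,1) = -0.398571 + (-0.398571 − (-0.312506))/3 = -0.427259
T(2,2) = -0.427259 + (-0.427259 − (-0.458862))/15 = -0.425152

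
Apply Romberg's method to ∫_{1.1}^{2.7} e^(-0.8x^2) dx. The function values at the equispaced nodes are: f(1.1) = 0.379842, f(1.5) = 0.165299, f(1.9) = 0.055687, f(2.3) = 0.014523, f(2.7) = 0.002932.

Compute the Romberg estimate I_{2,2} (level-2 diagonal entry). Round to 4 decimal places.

I_{0,0} (trapezoid, 1 panel, h=1.6000): 0.306219
I_{1,0} (trapezoid, 2 panels, h=0.8000): 0.197659
I_{2,0} (trapezoid, 4 panels, h=0.4000): 0.170758
I_{1,1} = 0.197659 + (0.197659 − 0.306219)/3 = 0.161472
I_{2,1} = 0.170758 + (0.170758 − 0.197659)/3 = 0.161791
I_{2,2} = 0.161791 + (0.161791 − 0.161472)/15 = 0.161812

0.1618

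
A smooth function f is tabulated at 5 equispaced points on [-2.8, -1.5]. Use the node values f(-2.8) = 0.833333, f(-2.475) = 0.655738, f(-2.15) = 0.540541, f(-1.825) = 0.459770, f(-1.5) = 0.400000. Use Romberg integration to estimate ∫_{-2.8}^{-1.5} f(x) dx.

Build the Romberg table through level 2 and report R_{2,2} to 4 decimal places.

R_{0,0} (trapezoid, 1 panel, h=1.3000): 0.801666
R_{1,0} (trapezoid, 2 panels, h=0.6500): 0.752185
R_{2,0} (trapezoid, 4 panels, h=0.3250): 0.738633
R_{1,1} = 0.752185 + (0.752185 − 0.801666)/3 = 0.735691
R_{2,1} = 0.738633 + (0.738633 − 0.752185)/3 = 0.734116
R_{2,2} = 0.734116 + (0.734116 − 0.735691)/15 = 0.734011

0.7340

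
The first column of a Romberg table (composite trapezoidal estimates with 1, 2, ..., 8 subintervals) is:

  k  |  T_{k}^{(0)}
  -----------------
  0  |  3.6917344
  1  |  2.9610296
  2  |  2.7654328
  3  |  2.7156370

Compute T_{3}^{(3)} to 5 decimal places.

Richardson extrapolation on the trapezoidal column (denominator 4−1=3):
T_{1}^{(1)} = 2.9610296 + (2.9610296 − 3.6917344)/3 = 2.7174613
T_{2}^{(1)} = 2.7654328 + (2.7654328 − 2.9610296)/3 = 2.7002339
T_{3}^{(1)} = (4·2.7156370 − 2.7654328) / 3 = 2.6990384
T_{2}^{(2)} = 2.7002339 + (2.7002339 − 2.7174613)/15 = 2.6990854
T_{3}^{(2)} = (16·2.6990384 − 2.7002339) / 15 = 2.6989587
T_{3}^{(3)} = 2.6989587 + (2.6989587 − 2.6990854)/63 = 2.6989567

2.69896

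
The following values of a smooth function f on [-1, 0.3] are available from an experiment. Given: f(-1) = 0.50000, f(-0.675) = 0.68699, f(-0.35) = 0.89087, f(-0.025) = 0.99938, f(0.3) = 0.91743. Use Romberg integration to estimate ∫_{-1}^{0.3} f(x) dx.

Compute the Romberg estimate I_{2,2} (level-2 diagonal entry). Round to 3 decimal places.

1.077

I_{0,0} (trapezoid, 1 panel, h=1.3000): 0.92133
I_{1,0} (trapezoid, 2 panels, h=0.6500): 1.03973
I_{2,0} (trapezoid, 4 panels, h=0.3250): 1.06794
I_{1,1} = 1.03973 + (1.03973 − 0.92133)/3 = 1.07920
I_{2,1} = 1.06794 + (1.06794 − 1.03973)/3 = 1.07734
I_{2,2} = 1.07734 + (1.07734 − 1.07920)/15 = 1.07722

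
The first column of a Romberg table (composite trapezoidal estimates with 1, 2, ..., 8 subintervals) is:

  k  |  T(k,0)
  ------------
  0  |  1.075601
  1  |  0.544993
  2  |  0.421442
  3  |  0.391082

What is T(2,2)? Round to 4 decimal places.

Richardson extrapolation on the trapezoidal column (denominator 4−1=3):
T(1,1) = 0.544993 + (0.544993 − 1.075601)/3 = 0.368124
T(2,1) = (4·0.421442 − 0.544993) / 3 = 0.380258
T(2,2) = 0.380258 + (0.380258 − 0.368124)/15 = 0.381067

0.3811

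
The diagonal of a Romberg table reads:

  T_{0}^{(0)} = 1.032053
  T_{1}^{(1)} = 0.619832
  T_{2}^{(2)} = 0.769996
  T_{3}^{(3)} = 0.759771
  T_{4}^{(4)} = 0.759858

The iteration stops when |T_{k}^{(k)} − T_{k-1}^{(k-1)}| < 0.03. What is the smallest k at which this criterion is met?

k = 3

|T_{1}^{(1)} − T_{0}^{(0)}| = 0.412221 ≥ 0.03
|T_{2}^{(2)} − T_{1}^{(1)}| = 0.150164 ≥ 0.03
|T_{3}^{(3)} − T_{2}^{(2)}| = 0.010225 < 0.03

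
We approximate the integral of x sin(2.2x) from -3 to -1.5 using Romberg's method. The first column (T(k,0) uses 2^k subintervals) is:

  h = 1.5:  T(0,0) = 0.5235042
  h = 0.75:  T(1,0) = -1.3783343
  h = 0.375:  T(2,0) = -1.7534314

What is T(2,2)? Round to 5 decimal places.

-1.86954

Richardson extrapolation on the trapezoidal column (denominator 4−1=3):
T(1,1) = -1.3783343 + (-1.3783343 − 0.5235042)/3 = -2.0122805
T(2,1) = (4·(-1.7534314) − (-1.3783343)) / 3 = -1.8784638
T(2,2) = (16·(-1.8784638) − (-2.0122805)) / 15 = -1.8695427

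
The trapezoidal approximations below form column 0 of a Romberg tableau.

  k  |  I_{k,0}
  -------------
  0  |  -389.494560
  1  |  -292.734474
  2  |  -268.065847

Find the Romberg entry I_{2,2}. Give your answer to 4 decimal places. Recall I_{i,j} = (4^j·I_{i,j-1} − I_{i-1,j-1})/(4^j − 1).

I_{1,1} = (4·(-292.734474) − (-389.494560)) / 3 = -260.481112
I_{2,1} = -268.065847 + (-268.065847 − (-292.734474))/3 = -259.842971
I_{2,2} = (16·(-259.842971) − (-260.481112)) / 15 = -259.800428

-259.8004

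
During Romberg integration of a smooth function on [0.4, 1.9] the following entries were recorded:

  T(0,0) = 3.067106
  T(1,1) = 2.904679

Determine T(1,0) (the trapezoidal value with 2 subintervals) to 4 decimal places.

From T(1,1) = (4·T(1,0) − T(0,0))/3, solve for T(1,0):
4·T(1,0) = 3·2.904679 + 3.067106 = 11.781143
T(1,0) = 2.945286

2.9453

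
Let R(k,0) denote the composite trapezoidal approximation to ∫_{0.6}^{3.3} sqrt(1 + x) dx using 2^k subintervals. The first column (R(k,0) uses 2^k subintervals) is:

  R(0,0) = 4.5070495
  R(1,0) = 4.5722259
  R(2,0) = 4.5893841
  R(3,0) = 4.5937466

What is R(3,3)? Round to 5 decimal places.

R(1,1) = 4.5722259 + (4.5722259 − 4.5070495)/3 = 4.5939514
R(2,1) = 4.5893841 + (4.5893841 − 4.5722259)/3 = 4.5951035
R(3,1) = 4.5937466 + (4.5937466 − 4.5893841)/3 = 4.5952008
R(2,2) = 4.5951035 + (4.5951035 − 4.5939514)/15 = 4.5951803
R(3,2) = 4.5952008 + (4.5952008 − 4.5951035)/15 = 4.5952073
R(3,3) = 4.5952073 + (4.5952073 − 4.5951803)/63 = 4.5952077

4.59521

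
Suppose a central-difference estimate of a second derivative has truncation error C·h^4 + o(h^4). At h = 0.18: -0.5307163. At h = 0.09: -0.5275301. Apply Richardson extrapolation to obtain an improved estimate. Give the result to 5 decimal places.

-0.52732

The leading error scales as h^4; refining by a factor of 2 reduces it by 2^4 = 16.
Extrapolated value = (16·A(h/2) − A(h)) / (16 − 1)
= (16·(-0.5275301) − (-0.5307163)) / 15
= -7.9097653 / 15 = -0.5273177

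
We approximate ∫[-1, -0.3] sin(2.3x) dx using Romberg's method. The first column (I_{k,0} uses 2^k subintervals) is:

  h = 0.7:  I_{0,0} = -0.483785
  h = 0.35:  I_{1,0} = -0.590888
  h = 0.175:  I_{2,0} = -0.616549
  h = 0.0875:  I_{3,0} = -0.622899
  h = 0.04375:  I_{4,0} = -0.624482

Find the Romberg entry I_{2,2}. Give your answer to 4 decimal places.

-0.6250

I_{1,1} = -0.590888 + (-0.590888 − (-0.483785))/3 = -0.626589
I_{2,1} = (4·(-0.616549) − (-0.590888)) / 3 = -0.625103
I_{2,2} = (16·(-0.625103) − (-0.626589)) / 15 = -0.625004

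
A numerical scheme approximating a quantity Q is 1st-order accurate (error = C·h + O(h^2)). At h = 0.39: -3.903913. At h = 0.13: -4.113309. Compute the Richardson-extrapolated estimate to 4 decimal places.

-4.2180

The leading error scales as h; refining by a factor of 3 reduces it by 3^1 = 3.
Extrapolated value = (3·A(h/3) − A(h)) / (3 − 1)
= (3·(-4.113309) − (-3.903913)) / 2
= -8.436014 / 2 = -4.218007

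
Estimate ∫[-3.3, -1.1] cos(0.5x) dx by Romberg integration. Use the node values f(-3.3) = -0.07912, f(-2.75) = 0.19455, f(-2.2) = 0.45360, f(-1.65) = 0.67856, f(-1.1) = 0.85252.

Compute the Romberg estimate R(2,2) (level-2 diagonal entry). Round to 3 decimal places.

R(0,0) (trapezoid, 1 panel, h=2.2000): 0.85074
R(1,0) (trapezoid, 2 panels, h=1.1000): 0.92433
R(2,0) (trapezoid, 4 panels, h=0.5500): 0.94238
R(1,1) = 0.92433 + (0.92433 − 0.85074)/3 = 0.94886
R(2,1) = 0.94238 + (0.94238 − 0.92433)/3 = 0.94840
R(2,2) = 0.94840 + (0.94840 − 0.94886)/15 = 0.94837

0.948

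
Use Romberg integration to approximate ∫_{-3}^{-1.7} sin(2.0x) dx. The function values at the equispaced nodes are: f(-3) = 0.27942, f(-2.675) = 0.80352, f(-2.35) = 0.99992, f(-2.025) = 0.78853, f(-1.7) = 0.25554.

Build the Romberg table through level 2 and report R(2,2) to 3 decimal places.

R(0,0) (trapezoid, 1 panel, h=1.3000): 0.34772
R(1,0) (trapezoid, 2 panels, h=0.6500): 0.82381
R(2,0) (trapezoid, 4 panels, h=0.3250): 0.92932
R(1,1) = 0.82381 + (0.82381 − 0.34772)/3 = 0.98251
R(2,1) = 0.92932 + (0.92932 − 0.82381)/3 = 0.96449
R(2,2) = 0.96449 + (0.96449 − 0.98251)/15 = 0.96329

0.963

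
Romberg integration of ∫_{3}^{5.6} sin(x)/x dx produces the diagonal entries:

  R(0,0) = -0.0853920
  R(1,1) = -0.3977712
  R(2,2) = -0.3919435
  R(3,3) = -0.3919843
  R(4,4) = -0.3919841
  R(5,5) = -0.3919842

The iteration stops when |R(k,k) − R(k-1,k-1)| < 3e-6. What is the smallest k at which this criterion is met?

k = 4

|R(1,1) − R(0,0)| = 0.3123792 ≥ 3e-6
|R(2,2) − R(1,1)| = 0.0058277 ≥ 3e-6
|R(3,3) − R(2,2)| = 0.0000408 ≥ 3e-6
|R(4,4) − R(3,3)| = 0.0000002 < 3e-6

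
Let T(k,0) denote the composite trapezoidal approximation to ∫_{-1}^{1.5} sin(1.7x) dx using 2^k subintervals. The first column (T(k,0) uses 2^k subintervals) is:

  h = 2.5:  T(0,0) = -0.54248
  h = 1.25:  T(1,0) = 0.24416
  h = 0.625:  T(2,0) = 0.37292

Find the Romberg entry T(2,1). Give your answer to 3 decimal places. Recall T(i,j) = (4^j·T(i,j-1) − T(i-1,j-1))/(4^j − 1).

0.416

Richardson extrapolation on the trapezoidal column (denominator 4−1=3):
T(2,1) = (4·0.37292 − 0.24416) / 3 = 0.41584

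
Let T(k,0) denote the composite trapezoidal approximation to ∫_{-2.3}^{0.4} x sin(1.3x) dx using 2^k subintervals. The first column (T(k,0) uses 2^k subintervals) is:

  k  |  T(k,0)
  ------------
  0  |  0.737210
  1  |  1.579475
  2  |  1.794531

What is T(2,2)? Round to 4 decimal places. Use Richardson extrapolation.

1.8666

T(1,1) = 1.579475 + (1.579475 − 0.737210)/3 = 1.860230
T(2,1) = 1.794531 + (1.794531 − 1.579475)/3 = 1.866216
T(2,2) = 1.866216 + (1.866216 − 1.860230)/15 = 1.866615
(Column j=1 coincides with Simpson's rule on the same nodes.)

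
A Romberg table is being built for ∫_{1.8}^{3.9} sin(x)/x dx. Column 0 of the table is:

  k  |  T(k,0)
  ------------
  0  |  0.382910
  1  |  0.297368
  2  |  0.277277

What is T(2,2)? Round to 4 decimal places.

Richardson extrapolation on the trapezoidal column (denominator 4−1=3):
T(1,1) = (4·0.297368 − 0.382910) / 3 = 0.268854
T(2,1) = 0.277277 + (0.277277 − 0.297368)/3 = 0.270580
T(2,2) = (16·0.270580 − 0.268854) / 15 = 0.270695

0.2707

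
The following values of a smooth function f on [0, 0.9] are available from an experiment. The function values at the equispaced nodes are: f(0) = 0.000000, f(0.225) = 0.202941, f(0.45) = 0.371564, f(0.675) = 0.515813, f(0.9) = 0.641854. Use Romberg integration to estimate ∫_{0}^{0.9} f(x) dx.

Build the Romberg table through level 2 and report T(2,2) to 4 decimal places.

0.3195

T(0,0) (trapezoid, 1 panel, h=0.9000): 0.288834
T(1,0) (trapezoid, 2 panels, h=0.4500): 0.311621
T(2,0) (trapezoid, 4 panels, h=0.2250): 0.317530
T(1,1) = 0.311621 + (0.311621 − 0.288834)/3 = 0.319217
T(2,1) = 0.317530 + (0.317530 − 0.311621)/3 = 0.319500
T(2,2) = 0.319500 + (0.319500 − 0.319217)/15 = 0.319519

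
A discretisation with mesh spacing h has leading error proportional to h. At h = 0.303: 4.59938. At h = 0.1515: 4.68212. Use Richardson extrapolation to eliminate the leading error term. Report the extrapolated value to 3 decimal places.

Extrapolated value = (2·A(h/2) − A(h)) / (2 − 1)
= (2·4.68212 − 4.59938) / 1
= 4.76486 / 1 = 4.76486

4.765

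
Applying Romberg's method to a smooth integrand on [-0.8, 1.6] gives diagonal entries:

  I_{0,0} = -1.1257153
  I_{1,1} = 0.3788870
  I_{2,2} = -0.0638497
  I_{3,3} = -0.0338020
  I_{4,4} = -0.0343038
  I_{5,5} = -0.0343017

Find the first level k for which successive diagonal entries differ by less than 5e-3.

|I_{1,1} − I_{0,0}| = 1.5046023 ≥ 5e-3
|I_{2,2} − I_{1,1}| = 0.4427367 ≥ 5e-3
|I_{3,3} − I_{2,2}| = 0.0300477 ≥ 5e-3
|I_{4,4} − I_{3,3}| = 0.0005018 < 5e-3

k = 4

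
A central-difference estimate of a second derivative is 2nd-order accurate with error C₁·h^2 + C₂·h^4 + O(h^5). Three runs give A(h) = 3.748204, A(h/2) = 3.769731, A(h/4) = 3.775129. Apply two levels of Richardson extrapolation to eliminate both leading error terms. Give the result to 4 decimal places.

3.7769

First eliminate the h^2 term (factor 2^2 = 4):
  B₁ = (4·3.769731 − 3.748204)/3 = 3.776907
  B₂ = (4·3.775129 − 3.769731)/3 = 3.776928
Then eliminate the h^4 term (factor 2^4 = 16):
  (16·3.776928 − 3.776907)/15 = 3.776929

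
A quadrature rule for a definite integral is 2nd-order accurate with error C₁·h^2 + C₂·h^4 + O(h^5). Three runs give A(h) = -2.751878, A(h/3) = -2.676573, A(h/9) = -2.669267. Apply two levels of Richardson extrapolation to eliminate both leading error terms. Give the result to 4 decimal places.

First eliminate the h^2 term (factor 3^2 = 9):
  B₁ = (9·(-2.676573) − (-2.751878))/8 = -2.667160
  B₂ = (9·(-2.669267) − (-2.676573))/8 = -2.668354
Then eliminate the h^4 term (factor 3^4 = 81):
  (81·(-2.668354) − (-2.667160))/80 = -2.668369

-2.6684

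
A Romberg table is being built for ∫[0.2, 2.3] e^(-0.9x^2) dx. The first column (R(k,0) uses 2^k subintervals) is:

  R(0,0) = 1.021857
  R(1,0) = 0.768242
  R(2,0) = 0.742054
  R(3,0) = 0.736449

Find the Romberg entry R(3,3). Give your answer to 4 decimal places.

Richardson extrapolation on the trapezoidal column (denominator 4−1=3):
R(1,1) = (4·0.768242 − 1.021857) / 3 = 0.683704
R(2,1) = 0.742054 + (0.742054 − 0.768242)/3 = 0.733325
R(3,1) = (4·0.736449 − 0.742054) / 3 = 0.734581
R(2,2) = 0.733325 + (0.733325 − 0.683704)/15 = 0.736633
R(3,2) = 0.734581 + (0.734581 − 0.733325)/15 = 0.734665
R(3,3) = (64·0.734665 − 0.736633) / 63 = 0.734634

0.7346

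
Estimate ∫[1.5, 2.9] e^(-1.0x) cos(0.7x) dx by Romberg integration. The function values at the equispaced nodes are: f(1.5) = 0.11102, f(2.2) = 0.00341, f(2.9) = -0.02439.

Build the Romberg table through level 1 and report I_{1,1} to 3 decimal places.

0.023

I_{0,0} (trapezoid, 1 panel, h=1.4000): 0.06064
I_{1,0} (trapezoid, 2 panels, h=0.7000): 0.03271
I_{1,1} = 0.03271 + (0.03271 − 0.06064)/3 = 0.02340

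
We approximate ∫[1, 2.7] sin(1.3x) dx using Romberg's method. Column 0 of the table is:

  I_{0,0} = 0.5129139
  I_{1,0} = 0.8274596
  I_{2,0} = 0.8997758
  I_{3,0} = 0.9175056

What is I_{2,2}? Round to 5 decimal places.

Richardson extrapolation on the trapezoidal column (denominator 4−1=3):
I_{1,1} = (4·0.8274596 − 0.5129139) / 3 = 0.9323082
I_{2,1} = (4·0.8997758 − 0.8274596) / 3 = 0.9238812
I_{2,2} = (16·0.9238812 − 0.9323082) / 15 = 0.9233194

0.92332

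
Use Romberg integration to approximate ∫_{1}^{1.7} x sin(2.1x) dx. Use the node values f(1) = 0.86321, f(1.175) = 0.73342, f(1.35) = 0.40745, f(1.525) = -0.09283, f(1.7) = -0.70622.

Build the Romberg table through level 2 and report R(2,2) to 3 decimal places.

R(0,0) (trapezoid, 1 panel, h=0.7000): 0.05495
R(1,0) (trapezoid, 2 panels, h=0.3500): 0.17008
R(2,0) (trapezoid, 4 panels, h=0.1750): 0.19714
R(1,1) = 0.17008 + (0.17008 − 0.05495)/3 = 0.20846
R(2,1) = 0.19714 + (0.19714 − 0.17008)/3 = 0.20616
R(2,2) = 0.20616 + (0.20616 − 0.20846)/15 = 0.20601

0.206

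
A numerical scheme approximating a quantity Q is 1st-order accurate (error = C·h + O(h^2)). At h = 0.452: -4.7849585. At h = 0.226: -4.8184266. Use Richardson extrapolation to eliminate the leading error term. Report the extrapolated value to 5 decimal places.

-4.85189

The leading error scales as h; refining by a factor of 2 reduces it by 2^1 = 2.
Extrapolated value = (2·A(h/2) − A(h)) / (2 − 1)
= (2·(-4.8184266) − (-4.7849585)) / 1
= -4.8518947 / 1 = -4.8518947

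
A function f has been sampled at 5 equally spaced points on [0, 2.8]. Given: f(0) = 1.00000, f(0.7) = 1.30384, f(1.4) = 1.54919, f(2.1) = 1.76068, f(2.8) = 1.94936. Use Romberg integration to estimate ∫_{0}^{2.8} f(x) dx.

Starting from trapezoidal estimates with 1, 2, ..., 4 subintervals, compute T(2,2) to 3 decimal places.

T(0,0) (trapezoid, 1 panel, h=2.8000): 4.12910
T(1,0) (trapezoid, 2 panels, h=1.4000): 4.23342
T(2,0) (trapezoid, 4 panels, h=0.7000): 4.26187
T(1,1) = 4.23342 + (4.23342 − 4.12910)/3 = 4.26819
T(2,1) = 4.26187 + (4.26187 − 4.23342)/3 = 4.27135
T(2,2) = 4.27135 + (4.27135 − 4.26819)/15 = 4.27156

4.272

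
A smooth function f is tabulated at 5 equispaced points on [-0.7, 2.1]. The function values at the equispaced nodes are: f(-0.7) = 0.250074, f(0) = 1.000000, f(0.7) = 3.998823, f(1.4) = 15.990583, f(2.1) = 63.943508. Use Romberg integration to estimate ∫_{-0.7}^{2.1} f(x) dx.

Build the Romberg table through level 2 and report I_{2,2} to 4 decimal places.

32.3879

I_{0,0} (trapezoid, 1 panel, h=2.8000): 89.871015
I_{1,0} (trapezoid, 2 panels, h=1.4000): 50.533860
I_{2,0} (trapezoid, 4 panels, h=0.7000): 37.160338
I_{1,1} = 50.533860 + (50.533860 − 89.871015)/3 = 37.421475
I_{2,1} = 37.160338 + (37.160338 − 50.533860)/3 = 32.702497
I_{2,2} = 32.702497 + (32.702497 − 37.421475)/15 = 32.387898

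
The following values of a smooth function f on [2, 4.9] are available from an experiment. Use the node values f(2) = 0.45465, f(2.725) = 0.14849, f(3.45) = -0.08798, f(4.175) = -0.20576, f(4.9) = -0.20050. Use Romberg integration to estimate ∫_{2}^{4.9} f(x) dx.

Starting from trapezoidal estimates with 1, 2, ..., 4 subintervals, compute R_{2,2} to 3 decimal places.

R_{0,0} (trapezoid, 1 panel, h=2.9000): 0.36852
R_{1,0} (trapezoid, 2 panels, h=1.4500): 0.05669
R_{2,0} (trapezoid, 4 panels, h=0.7250): -0.01318
R_{1,1} = 0.05669 + (0.05669 − 0.36852)/3 = -0.04725
R_{2,1} = -0.01318 + (-0.01318 − 0.05669)/3 = -0.03647
R_{2,2} = -0.03647 + (-0.03647 − (-0.04725))/15 = -0.03575

-0.036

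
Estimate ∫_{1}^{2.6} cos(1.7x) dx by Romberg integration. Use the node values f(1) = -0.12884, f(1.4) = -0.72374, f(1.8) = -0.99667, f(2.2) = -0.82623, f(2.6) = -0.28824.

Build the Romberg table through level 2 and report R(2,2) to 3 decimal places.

-1.146

R(0,0) (trapezoid, 1 panel, h=1.6000): -0.33366
R(1,0) (trapezoid, 2 panels, h=0.8000): -0.96417
R(2,0) (trapezoid, 4 panels, h=0.4000): -1.10207
R(1,1) = -0.96417 + (-0.96417 − (-0.33366))/3 = -1.17434
R(2,1) = -1.10207 + (-1.10207 − (-0.96417))/3 = -1.14804
R(2,2) = -1.14804 + (-1.14804 − (-1.17434))/15 = -1.14629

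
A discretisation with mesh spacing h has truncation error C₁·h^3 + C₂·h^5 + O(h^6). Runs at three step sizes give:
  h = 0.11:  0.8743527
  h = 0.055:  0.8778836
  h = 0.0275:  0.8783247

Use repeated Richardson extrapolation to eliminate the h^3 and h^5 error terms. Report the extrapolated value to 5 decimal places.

First eliminate the h^3 term (factor 2^3 = 8):
  B₁ = (8·0.8778836 − 0.8743527)/7 = 0.8783880
  B₂ = (8·0.8783247 − 0.8778836)/7 = 0.8783877
Then eliminate the h^5 term (factor 2^5 = 32):
  (32·0.8783877 − 0.8783880)/31 = 0.8783877

0.87839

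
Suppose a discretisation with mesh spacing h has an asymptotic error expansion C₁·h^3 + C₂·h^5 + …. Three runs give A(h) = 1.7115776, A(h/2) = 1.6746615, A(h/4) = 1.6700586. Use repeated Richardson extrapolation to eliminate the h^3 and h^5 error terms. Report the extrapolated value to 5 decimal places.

First eliminate the h^3 term (factor 2^3 = 8):
  B₁ = (8·1.6746615 − 1.7115776)/7 = 1.6693878
  B₂ = (8·1.6700586 − 1.6746615)/7 = 1.6694010
Then eliminate the h^5 term (factor 2^5 = 32):
  (32·1.6694010 − 1.6693878)/31 = 1.6694014

1.66940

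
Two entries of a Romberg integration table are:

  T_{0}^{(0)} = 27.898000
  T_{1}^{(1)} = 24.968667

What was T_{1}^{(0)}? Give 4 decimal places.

25.7010

From T_{1}^{(1)} = (4·T_{1}^{(0)} − T_{0}^{(0)})/3, solve for T_{1}^{(0)}:
4·T_{1}^{(0)} = 3·24.968667 + 27.898000 = 102.804001
T_{1}^{(0)} = 25.701000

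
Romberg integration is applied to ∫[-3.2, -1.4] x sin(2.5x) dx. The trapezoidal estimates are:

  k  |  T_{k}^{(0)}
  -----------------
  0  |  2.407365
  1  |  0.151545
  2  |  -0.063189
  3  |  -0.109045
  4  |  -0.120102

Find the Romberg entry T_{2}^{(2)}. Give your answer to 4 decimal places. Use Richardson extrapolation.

Richardson extrapolation on the trapezoidal column (denominator 4−1=3):
T_{1}^{(1)} = 0.151545 + (0.151545 − 2.407365)/3 = -0.600395
T_{2}^{(1)} = (4·(-0.063189) − 0.151545) / 3 = -0.134767
T_{2}^{(2)} = -0.134767 + (-0.134767 − (-0.600395))/15 = -0.103725
(Column j=1 coincides with Simpson's rule on the same nodes.)

-0.1037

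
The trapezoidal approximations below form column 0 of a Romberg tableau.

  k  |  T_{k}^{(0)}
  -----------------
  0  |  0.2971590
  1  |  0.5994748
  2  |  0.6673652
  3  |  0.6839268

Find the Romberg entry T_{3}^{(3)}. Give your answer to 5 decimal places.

Richardson extrapolation on the trapezoidal column (denominator 4−1=3):
T_{1}^{(1)} = (4·0.5994748 − 0.2971590) / 3 = 0.7002467
T_{2}^{(1)} = 0.6673652 + (0.6673652 − 0.5994748)/3 = 0.6899953
T_{3}^{(1)} = (4·0.6839268 − 0.6673652) / 3 = 0.6894473
T_{2}^{(2)} = (16·0.6899953 − 0.7002467) / 15 = 0.6893119
T_{3}^{(2)} = 0.6894473 + (0.6894473 − 0.6899953)/15 = 0.6894108
T_{3}^{(3)} = 0.6894108 + (0.6894108 − 0.6893119)/63 = 0.6894124

0.68941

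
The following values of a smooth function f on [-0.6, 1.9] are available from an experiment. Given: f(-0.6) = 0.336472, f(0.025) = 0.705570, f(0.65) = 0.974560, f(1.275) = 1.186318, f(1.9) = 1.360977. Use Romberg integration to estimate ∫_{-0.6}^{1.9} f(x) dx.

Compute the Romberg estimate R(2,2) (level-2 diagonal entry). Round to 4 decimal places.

R(0,0) (trapezoid, 1 panel, h=2.5000): 2.121811
R(1,0) (trapezoid, 2 panels, h=1.2500): 2.279106
R(2,0) (trapezoid, 4 panels, h=0.6250): 2.321983
R(1,1) = 2.279106 + (2.279106 − 2.121811)/3 = 2.331538
R(2,1) = 2.321983 + (2.321983 − 2.279106)/3 = 2.336275
R(2,2) = 2.336275 + (2.336275 − 2.331538)/15 = 2.336591

2.3366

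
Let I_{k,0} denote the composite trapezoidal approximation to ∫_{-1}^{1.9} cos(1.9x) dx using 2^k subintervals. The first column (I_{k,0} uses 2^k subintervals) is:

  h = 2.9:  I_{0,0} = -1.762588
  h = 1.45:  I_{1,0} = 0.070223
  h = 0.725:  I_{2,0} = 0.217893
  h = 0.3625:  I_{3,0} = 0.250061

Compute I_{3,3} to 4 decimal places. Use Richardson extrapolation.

0.2607

I_{1,1} = 0.070223 + (0.070223 − (-1.762588))/3 = 0.681160
I_{2,1} = (4·0.217893 − 0.070223) / 3 = 0.267116
I_{3,1} = (4·0.250061 − 0.217893) / 3 = 0.260784
I_{2,2} = (16·0.267116 − 0.681160) / 15 = 0.239513
I_{3,2} = 0.260784 + (0.260784 − 0.267116)/15 = 0.260362
I_{3,3} = (64·0.260362 − 0.239513) / 63 = 0.260693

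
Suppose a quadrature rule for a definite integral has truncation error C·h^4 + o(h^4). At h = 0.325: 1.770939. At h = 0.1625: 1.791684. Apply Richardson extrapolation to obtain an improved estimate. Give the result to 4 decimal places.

1.7931

Extrapolated value = (16·A(h/2) − A(h)) / (16 − 1)
= (16·1.791684 − 1.770939) / 15
= 26.896005 / 15 = 1.793067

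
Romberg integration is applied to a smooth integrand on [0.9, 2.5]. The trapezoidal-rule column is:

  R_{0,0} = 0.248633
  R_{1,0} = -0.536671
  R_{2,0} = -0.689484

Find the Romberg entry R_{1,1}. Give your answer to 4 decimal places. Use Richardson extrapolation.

Richardson extrapolation on the trapezoidal column (denominator 4−1=3):
R_{1,1} = -0.536671 + (-0.536671 − 0.248633)/3 = -0.798439

-0.7984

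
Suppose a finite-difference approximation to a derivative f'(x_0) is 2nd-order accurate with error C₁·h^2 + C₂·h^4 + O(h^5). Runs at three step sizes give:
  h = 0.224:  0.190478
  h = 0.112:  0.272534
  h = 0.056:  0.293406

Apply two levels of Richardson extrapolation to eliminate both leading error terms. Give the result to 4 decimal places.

First eliminate the h^2 term (factor 2^2 = 4):
  B₁ = (4·0.272534 − 0.190478)/3 = 0.299886
  B₂ = (4·0.293406 − 0.272534)/3 = 0.300363
Then eliminate the h^4 term (factor 2^4 = 16):
  (16·0.300363 − 0.299886)/15 = 0.300395

0.3004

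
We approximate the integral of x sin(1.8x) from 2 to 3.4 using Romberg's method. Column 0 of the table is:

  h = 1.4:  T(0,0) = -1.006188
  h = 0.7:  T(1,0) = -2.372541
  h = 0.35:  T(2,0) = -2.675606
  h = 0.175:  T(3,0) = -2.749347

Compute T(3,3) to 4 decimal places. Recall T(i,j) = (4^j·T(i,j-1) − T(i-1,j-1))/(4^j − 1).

-2.7738

Richardson extrapolation on the trapezoidal column (denominator 4−1=3):
T(1,1) = (4·(-2.372541) − (-1.006188)) / 3 = -2.827992
T(2,1) = (4·(-2.675606) − (-2.372541)) / 3 = -2.776628
T(3,1) = -2.749347 + (-2.749347 − (-2.675606))/3 = -2.773927
T(2,2) = -2.776628 + (-2.776628 − (-2.827992))/15 = -2.773204
T(3,2) = (16·(-2.773927) − (-2.776628)) / 15 = -2.773747
T(3,3) = (64·(-2.773747) − (-2.773204)) / 63 = -2.773756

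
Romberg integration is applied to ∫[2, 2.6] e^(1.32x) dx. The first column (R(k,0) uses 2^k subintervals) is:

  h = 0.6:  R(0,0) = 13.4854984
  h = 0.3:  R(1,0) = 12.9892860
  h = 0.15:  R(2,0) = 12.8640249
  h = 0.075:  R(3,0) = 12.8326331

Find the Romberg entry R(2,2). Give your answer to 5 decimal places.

R(1,1) = (4·12.9892860 − 13.4854984) / 3 = 12.8238819
R(2,1) = (4·12.8640249 − 12.9892860) / 3 = 12.8222712
R(2,2) = (16·12.8222712 − 12.8238819) / 15 = 12.8221638

12.82216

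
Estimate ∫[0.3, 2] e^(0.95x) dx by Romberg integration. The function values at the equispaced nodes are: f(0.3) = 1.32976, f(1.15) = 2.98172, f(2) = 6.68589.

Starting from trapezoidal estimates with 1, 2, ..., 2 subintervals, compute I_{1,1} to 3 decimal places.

I_{0,0} (trapezoid, 1 panel, h=1.7000): 6.81330
I_{1,0} (trapezoid, 2 panels, h=0.8500): 5.94111
I_{1,1} = 5.94111 + (5.94111 − 6.81330)/3 = 5.65038

5.650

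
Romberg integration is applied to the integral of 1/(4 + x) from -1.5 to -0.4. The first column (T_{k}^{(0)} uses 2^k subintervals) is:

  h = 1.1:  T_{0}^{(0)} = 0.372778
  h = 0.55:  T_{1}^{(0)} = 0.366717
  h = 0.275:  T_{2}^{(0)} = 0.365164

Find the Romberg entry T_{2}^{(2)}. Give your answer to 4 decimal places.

Richardson extrapolation on the trapezoidal column (denominator 4−1=3):
T_{1}^{(1)} = (4·0.366717 − 0.372778) / 3 = 0.364697
T_{2}^{(1)} = (4·0.365164 − 0.366717) / 3 = 0.364646
T_{2}^{(2)} = 0.364646 + (0.364646 − 0.364697)/15 = 0.364643

0.3646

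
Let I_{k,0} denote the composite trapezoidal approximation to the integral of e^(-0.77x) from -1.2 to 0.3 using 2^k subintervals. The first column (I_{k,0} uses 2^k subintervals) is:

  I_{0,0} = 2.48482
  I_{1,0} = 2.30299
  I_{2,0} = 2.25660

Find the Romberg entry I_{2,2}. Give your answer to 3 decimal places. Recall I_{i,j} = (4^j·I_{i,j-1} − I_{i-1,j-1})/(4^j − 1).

Richardson extrapolation on the trapezoidal column (denominator 4−1=3):
I_{1,1} = (4·2.30299 − 2.48482) / 3 = 2.24238
I_{2,1} = 2.25660 + (2.25660 − 2.30299)/3 = 2.24114
I_{2,2} = (16·2.24114 − 2.24238) / 15 = 2.24106

2.241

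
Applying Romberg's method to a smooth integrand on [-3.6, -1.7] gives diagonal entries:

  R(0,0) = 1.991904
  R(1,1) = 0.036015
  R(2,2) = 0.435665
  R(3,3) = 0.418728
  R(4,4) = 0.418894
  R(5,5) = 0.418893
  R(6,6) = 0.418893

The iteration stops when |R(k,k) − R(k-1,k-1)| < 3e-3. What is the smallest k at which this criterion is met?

|R(1,1) − R(0,0)| = 1.955889 ≥ 3e-3
|R(2,2) − R(1,1)| = 0.399650 ≥ 3e-3
|R(3,3) − R(2,2)| = 0.016937 ≥ 3e-3
|R(4,4) − R(3,3)| = 0.000166 < 3e-3

k = 4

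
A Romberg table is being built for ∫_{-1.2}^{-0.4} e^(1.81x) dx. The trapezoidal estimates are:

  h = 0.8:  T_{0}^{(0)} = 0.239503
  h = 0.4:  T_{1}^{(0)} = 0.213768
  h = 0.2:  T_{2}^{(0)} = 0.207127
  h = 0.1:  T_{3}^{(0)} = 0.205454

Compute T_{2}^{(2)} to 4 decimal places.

0.2049

T_{1}^{(1)} = (4·0.213768 − 0.239503) / 3 = 0.205190
T_{2}^{(1)} = (4·0.207127 − 0.213768) / 3 = 0.204913
T_{2}^{(2)} = (16·0.204913 − 0.205190) / 15 = 0.204895
(Column j=1 coincides with Simpson's rule on the same nodes.)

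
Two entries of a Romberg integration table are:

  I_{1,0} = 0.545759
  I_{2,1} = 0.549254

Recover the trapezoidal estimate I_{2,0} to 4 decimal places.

From I_{2,1} = (4·I_{2,0} − I_{1,0})/3, solve for I_{2,0}:
4·I_{2,0} = 3·0.549254 + 0.545759 = 2.193521
I_{2,0} = 0.548380

0.5484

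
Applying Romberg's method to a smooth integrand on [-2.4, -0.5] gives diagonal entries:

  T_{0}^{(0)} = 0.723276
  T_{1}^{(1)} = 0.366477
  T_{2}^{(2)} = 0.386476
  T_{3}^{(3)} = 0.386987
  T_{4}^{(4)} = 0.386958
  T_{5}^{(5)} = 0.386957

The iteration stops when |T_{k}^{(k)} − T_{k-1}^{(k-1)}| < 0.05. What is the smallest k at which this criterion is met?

k = 2

|T_{1}^{(1)} − T_{0}^{(0)}| = 0.356799 ≥ 0.05
|T_{2}^{(2)} − T_{1}^{(1)}| = 0.019999 < 0.05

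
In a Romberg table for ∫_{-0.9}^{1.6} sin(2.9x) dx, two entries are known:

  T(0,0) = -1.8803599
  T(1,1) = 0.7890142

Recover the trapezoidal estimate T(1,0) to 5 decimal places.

0.12167

From T(1,1) = (4·T(1,0) − T(0,0))/3, solve for T(1,0):
4·T(1,0) = 3·0.7890142 + (-1.8803599) = 0.4866827
T(1,0) = 0.1216707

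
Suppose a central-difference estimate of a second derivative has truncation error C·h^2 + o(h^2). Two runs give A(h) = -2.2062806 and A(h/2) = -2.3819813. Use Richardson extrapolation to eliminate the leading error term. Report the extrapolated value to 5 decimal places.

-2.44055

The leading error scales as h^2; refining by a factor of 2 reduces it by 2^2 = 4.
Extrapolated value = (4·A(h/2) − A(h)) / (4 − 1)
= (4·(-2.3819813) − (-2.2062806)) / 3
= -7.3216446 / 3 = -2.4405482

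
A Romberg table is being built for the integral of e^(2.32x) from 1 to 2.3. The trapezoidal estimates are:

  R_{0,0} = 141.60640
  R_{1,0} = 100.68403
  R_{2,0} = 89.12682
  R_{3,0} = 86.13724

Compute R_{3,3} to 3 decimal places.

R_{1,1} = 100.68403 + (100.68403 − 141.60640)/3 = 87.04324
R_{2,1} = (4·89.12682 − 100.68403) / 3 = 85.27442
R_{3,1} = (4·86.13724 − 89.12682) / 3 = 85.14071
R_{2,2} = 85.27442 + (85.27442 − 87.04324)/15 = 85.15650
R_{3,2} = 85.14071 + (85.14071 − 85.27442)/15 = 85.13180
R_{3,3} = (64·85.13180 − 85.15650) / 63 = 85.13141

85.131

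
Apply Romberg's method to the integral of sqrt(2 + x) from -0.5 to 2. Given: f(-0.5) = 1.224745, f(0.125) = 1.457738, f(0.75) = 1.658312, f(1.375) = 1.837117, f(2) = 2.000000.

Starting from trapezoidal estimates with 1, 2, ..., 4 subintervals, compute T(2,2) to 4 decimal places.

T(0,0) (trapezoid, 1 panel, h=2.5000): 4.030931
T(1,0) (trapezoid, 2 panels, h=1.2500): 4.088356
T(2,0) (trapezoid, 4 panels, h=0.6250): 4.103462
T(1,1) = 4.088356 + (4.088356 − 4.030931)/3 = 4.107498
T(2,1) = 4.103462 + (4.103462 − 4.088356)/3 = 4.108497
T(2,2) = 4.108497 + (4.108497 − 4.107498)/15 = 4.108564

4.1086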